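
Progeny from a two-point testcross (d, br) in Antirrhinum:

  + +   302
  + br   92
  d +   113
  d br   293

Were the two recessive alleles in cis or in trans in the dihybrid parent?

cis

The two most frequent classes are + + (302) and d br (293); these are the parental (non-recombinant) types.
So the F1 carried + + on one chromosome and d br on the other — the recessive alleles are on the same chromosome (cis / coupling).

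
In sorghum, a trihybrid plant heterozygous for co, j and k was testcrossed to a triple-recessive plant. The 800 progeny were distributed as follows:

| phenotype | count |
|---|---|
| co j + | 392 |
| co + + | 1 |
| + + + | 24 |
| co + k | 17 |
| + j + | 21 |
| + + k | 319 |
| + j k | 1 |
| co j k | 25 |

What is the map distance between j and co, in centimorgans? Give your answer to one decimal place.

5.0 centimorgans

The two most frequent reciprocal classes, co j + and + + k, are the parental types, so the F1 was co j + / + + k.
The two rarest classes, co + + and + j k, are the double crossovers. Comparing them with the parentals, only the j allele has switched, so j is the middle locus and the order is k – j – co.
Crossovers in the j–co interval produce the single-crossover classes + j + and co + k (21 + 17 = 38) plus the double crossovers (2).
RF(j–co) = (38 + 2) / 800 = 40/800 = 0.0500 → 5.0 centimorgans.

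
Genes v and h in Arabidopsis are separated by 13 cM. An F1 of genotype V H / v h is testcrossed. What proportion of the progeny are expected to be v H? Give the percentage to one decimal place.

6.5%

A map distance of 13 cM corresponds to a recombination frequency of 0.130.
The F1 is V H / v h, so v H is a recombinant gamete class with expected frequency r/2 = 0.130/2 = 0.0650.
That is 0.0650 = 6.5% of the progeny.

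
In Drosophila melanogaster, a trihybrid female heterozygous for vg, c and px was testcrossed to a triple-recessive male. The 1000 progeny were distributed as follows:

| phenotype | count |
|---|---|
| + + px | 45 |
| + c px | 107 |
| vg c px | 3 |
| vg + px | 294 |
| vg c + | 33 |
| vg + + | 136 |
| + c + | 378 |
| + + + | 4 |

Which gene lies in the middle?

The two most frequent reciprocal classes, vg + px and + c +, are the parental types, so the F1 was vg + px / + c +.
The two rarest classes, vg c px and + + +, are the double crossovers. Comparing them with the parentals, only the c allele has switched, so c is the middle locus and the order is vg – c – px.

c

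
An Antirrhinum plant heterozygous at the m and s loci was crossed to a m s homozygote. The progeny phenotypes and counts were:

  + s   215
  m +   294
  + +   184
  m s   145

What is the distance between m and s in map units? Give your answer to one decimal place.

The two most frequent classes, + s (215) and m + (294), are the parental types, so the F1 was + s / m +.
The recombinant classes are + + and m s: 184 + 145 = 329.
Recombination frequency = 329/838 = 0.3926 ≈ 39.3%, i.e. 39.3 map units.

39.3 map units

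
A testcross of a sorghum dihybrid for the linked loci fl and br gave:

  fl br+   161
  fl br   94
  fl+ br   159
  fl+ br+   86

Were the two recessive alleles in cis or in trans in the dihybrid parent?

The two most frequent classes are fl+ br (159) and fl br+ (161); these are the parental (non-recombinant) types.
So the F1 carried fl+ br on one chromosome and fl br+ on the other — the recessive alleles are on opposite chromosomes (trans / repulsion).

trans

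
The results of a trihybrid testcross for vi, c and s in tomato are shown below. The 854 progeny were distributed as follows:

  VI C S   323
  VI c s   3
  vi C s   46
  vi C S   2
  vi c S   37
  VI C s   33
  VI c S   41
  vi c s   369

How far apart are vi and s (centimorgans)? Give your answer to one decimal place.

8.8 centimorgans

The two most frequent reciprocal classes, VI C S and vi c s, are the parental types, so the F1 was VI C S / vi c s.
The two rarest classes, vi C S and VI c s, are the double crossovers. Comparing them with the parentals, only the vi allele has switched, so vi is the middle locus and the order is c – vi – s.
Crossovers in the vi–s interval produce the single-crossover classes VI C s and vi c S (33 + 37 = 70) plus the double crossovers (5).
RF(vi–s) = (70 + 5) / 854 = 75/854 = 0.0878 → 8.8 centimorgans.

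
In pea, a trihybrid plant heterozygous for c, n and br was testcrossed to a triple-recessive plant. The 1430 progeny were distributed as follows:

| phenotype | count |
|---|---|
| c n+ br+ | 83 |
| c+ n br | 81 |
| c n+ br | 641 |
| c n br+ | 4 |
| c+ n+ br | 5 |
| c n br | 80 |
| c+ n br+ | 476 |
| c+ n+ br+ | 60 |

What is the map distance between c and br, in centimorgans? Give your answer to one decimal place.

The two most frequent reciprocal classes, c+ n br+ and c n+ br, are the parental types, so the F1 was c+ n br+ / c n+ br.
The two rarest classes, c n br+ and c+ n+ br, are the double crossovers. Comparing them with the parentals, only the c allele has switched, so c is the middle locus and the order is n – c – br.
Crossovers in the c–br interval produce the single-crossover classes c+ n br and c n+ br+ (81 + 83 = 164) plus the double crossovers (9).
RF(c–br) = (164 + 9) / 1430 = 173/1430 = 0.1210 → 12.1 centimorgans.

12.1 centimorgans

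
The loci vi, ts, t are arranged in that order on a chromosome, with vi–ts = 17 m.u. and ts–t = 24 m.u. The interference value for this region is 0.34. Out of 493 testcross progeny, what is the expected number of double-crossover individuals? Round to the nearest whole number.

13

Map distances give recombination frequencies of 0.170 and 0.240 for the two intervals.
With interference 0.34 (so coincidence = 0.66), expected double-crossover frequency = 0.170 × 0.240 × 0.66 = 0.02693.
Expected number = 0.02693 × 493 = 13.28 ≈ 13.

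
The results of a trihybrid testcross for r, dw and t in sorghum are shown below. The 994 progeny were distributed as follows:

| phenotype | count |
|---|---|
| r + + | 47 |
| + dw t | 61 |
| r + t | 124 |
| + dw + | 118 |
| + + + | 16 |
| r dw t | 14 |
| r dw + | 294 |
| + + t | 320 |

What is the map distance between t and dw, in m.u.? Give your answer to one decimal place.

The two most frequent reciprocal classes, r dw + and + + t, are the parental types, so the F1 was r dw + / + + t.
The two rarest classes, r dw t and + + +, are the double crossovers. Comparing them with the parentals, only the t allele has switched, so t is the middle locus and the order is r – t – dw.
Crossovers in the t–dw interval produce the single-crossover classes r + + and + dw t (47 + 61 = 108) plus the double crossovers (30).
RF(t–dw) = (108 + 30) / 994 = 138/994 = 0.1388 → 13.9 m.u.

13.9 m.u.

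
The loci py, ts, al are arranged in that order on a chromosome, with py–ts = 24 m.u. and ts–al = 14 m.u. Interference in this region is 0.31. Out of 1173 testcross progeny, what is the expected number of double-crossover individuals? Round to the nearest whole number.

Map distances give recombination frequencies of 0.240 and 0.140 for the two intervals.
With interference 0.31 (so coincidence = 0.69), expected double-crossover frequency = 0.240 × 0.140 × 0.69 = 0.02318.
Expected number = 0.02318 × 1173 = 27.19 ≈ 27.

27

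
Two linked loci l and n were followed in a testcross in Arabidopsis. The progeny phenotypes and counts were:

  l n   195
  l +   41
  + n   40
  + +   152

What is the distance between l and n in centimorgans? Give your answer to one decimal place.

The two most frequent classes, + + (152) and l n (195), are the parental types, so the F1 was + + / l n.
The recombinant classes are + n and l +: 40 + 41 = 81.
Recombination frequency = 81/428 = 0.1893 ≈ 18.9%, i.e. 18.9 centimorgans.

18.9 centimorgans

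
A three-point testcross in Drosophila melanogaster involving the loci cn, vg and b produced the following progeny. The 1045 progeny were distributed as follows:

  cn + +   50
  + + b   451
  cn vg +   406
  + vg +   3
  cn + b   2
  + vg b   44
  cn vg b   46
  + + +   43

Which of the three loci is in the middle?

cn

The two most frequent reciprocal classes, cn vg + and + + b, are the parental types, so the F1 was cn vg + / + + b.
The two rarest classes, + vg + and cn + b, are the double crossovers. Comparing them with the parentals, only the cn allele has switched, so cn is the middle locus and the order is vg – cn – b.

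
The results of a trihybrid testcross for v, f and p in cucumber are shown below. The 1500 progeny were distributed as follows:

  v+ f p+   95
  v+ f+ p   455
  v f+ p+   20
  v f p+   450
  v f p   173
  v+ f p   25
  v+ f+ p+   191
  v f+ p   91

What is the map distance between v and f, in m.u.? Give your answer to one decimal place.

The two most frequent reciprocal classes, v f p+ and v+ f+ p, are the parental types, so the F1 was v f p+ / v+ f+ p.
The two rarest classes, v f+ p+ and v+ f p, are the double crossovers. Comparing them with the parentals, only the f allele has switched, so f is the middle locus and the order is p – f – v.
Crossovers in the f–v interval produce the single-crossover classes v+ f p+ and v f+ p (95 + 91 = 186) plus the double crossovers (45).
RF(f–v) = (186 + 45) / 1500 = 231/1500 = 0.1540 → 15.4 m.u.

15.4 m.u.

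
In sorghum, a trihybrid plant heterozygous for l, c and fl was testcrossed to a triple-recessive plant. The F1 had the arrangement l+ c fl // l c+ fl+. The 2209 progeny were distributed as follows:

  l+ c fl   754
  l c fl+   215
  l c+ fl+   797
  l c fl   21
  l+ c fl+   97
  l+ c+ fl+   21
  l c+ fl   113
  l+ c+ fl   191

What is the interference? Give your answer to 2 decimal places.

The two rarest classes, l c fl and l+ c+ fl+, are the double crossovers. Comparing them with the parentals, only the l allele has switched, so l is the middle locus and the order is c – l – fl.
c–l: (406 + 42)/2209 = 0.2028; l–fl: (210 + 42)/2209 = 0.1141.
Expected DCO frequency = 0.2028 × 0.1141 ≈ 0.02314; observed = 42/2209 ≈ 0.01901.
Coefficient of coincidence = 0.01901/0.02314 ≈ 0.82; interference = 1 − 0.82 = 0.18.

0.18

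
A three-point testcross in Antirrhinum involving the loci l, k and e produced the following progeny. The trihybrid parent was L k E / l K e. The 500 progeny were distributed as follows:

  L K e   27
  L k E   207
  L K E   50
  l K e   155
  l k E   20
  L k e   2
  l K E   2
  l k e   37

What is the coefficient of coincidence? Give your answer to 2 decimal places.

The two rarest classes, L k e and l K E, are the double crossovers. Comparing them with the parentals, only the e allele has switched, so e is the middle locus and the order is k – e – l.
k–e: (87 + 4)/500 = 0.1820; e–l: (47 + 4)/500 = 0.1020.
Expected DCO frequency = 0.1820 × 0.1020 ≈ 0.01856; observed = 4/500 ≈ 0.00800.
Coefficient of coincidence = 0.00800/0.01856 ≈ 0.43.

0.43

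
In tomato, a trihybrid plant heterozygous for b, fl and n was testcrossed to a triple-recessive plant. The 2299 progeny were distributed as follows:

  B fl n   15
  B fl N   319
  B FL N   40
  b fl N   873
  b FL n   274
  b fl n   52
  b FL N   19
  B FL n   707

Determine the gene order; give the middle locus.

fl

The two most frequent reciprocal classes, B FL n and b fl N, are the parental types, so the F1 was B FL n / b fl N.
The two rarest classes, B fl n and b FL N, are the double crossovers. Comparing them with the parentals, only the fl allele has switched, so fl is the middle locus and the order is b – fl – n.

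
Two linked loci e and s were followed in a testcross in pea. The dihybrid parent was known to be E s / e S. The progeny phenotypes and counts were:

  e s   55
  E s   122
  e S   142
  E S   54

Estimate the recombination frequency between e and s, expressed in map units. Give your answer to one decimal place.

The recombinant classes are E S and e s: 54 + 55 = 109.
Recombination frequency = 109/373 = 0.2922 ≈ 29.2%, i.e. 29.2 map units.

29.2 map units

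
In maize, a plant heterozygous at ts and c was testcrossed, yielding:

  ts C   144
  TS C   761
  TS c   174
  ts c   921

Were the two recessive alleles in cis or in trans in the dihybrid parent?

The two most frequent classes are TS C (761) and ts c (921); these are the parental (non-recombinant) types.
So the F1 carried TS C on one chromosome and ts c on the other — the recessive alleles are on the same chromosome (cis / coupling).

cis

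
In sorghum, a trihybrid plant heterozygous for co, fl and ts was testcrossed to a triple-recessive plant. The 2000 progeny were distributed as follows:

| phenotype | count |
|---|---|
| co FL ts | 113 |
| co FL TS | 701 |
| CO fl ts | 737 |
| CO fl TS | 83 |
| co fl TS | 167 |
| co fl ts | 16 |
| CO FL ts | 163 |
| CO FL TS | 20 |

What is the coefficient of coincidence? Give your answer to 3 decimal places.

0.848

The two most frequent reciprocal classes, co FL TS and CO fl ts, are the parental types, so the F1 was co FL TS / CO fl ts.
The two rarest classes, CO FL TS and co fl ts, are the double crossovers. Comparing them with the parentals, only the co allele has switched, so co is the middle locus and the order is fl – co – ts.
fl–co: (330 + 36)/2000 = 0.1830; co–ts: (196 + 36)/2000 = 0.1160.
Expected DCO frequency = 0.1830 × 0.1160 ≈ 0.02123; observed = 36/2000 ≈ 0.01800.
Coefficient of coincidence = 0.01800/0.02123 ≈ 0.848.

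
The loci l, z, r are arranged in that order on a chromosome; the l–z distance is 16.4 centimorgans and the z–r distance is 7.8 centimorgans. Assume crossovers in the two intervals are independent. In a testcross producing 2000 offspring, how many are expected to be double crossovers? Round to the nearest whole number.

Map distances give recombination frequencies of 0.164 and 0.078 for the two intervals.
With no interference, expected double-crossover frequency = 0.164 × 0.078 = 0.01279.
Expected number = 0.01279 × 2000 = 25.58 ≈ 26.

26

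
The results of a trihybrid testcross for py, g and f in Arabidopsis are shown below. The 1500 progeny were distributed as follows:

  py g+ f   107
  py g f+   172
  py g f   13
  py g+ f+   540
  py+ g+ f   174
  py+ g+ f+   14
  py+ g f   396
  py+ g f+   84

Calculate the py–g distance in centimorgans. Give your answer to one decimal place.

24.9 centimorgans

The two most frequent reciprocal classes, py g+ f+ and py+ g f, are the parental types, so the F1 was py g+ f+ / py+ g f.
The two rarest classes, py+ g+ f+ and py g f, are the double crossovers. Comparing them with the parentals, only the py allele has switched, so py is the middle locus and the order is g – py – f.
Crossovers in the g–py interval produce the single-crossover classes py g f+ and py+ g+ f (172 + 174 = 346) plus the double crossovers (27).
RF(g–py) = (346 + 27) / 1500 = 373/1500 = 0.2487 → 24.9 centimorgans.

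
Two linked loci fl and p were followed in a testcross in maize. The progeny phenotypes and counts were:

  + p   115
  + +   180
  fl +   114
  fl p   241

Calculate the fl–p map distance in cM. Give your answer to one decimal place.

35.2 cM

The two most frequent classes, + + (180) and fl p (241), are the parental types, so the F1 was + + / fl p.
The recombinant classes are + p and fl +: 115 + 114 = 229.
Recombination frequency = 229/650 = 0.3523 ≈ 35.2%, i.e. 35.2 cM.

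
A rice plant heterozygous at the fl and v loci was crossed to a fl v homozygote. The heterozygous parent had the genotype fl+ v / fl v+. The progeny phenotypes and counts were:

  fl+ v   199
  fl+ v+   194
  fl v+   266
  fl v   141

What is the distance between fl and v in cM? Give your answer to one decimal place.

41.9 cM

The recombinant classes are fl+ v+ and fl v: 194 + 141 = 335.
Recombination frequency = 335/800 = 0.4188 ≈ 41.9%, i.e. 41.9 cM.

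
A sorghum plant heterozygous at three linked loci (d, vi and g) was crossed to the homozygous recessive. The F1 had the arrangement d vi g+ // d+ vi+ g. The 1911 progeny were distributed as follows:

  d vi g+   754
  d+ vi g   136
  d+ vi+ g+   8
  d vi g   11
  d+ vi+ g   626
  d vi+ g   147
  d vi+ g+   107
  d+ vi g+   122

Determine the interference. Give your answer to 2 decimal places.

The two rarest classes, d vi g and d+ vi+ g+, are the double crossovers. Comparing them with the parentals, only the g allele has switched, so g is the middle locus and the order is vi – g – d.
vi–g: (243 + 19)/1911 = 0.1371; g–d: (269 + 19)/1911 = 0.1507.
Expected DCO frequency = 0.1371 × 0.1507 ≈ 0.02066; observed = 19/1911 ≈ 0.00994.
Coefficient of coincidence = 0.00994/0.02066 ≈ 0.48; interference = 1 − 0.48 = 0.52.

0.52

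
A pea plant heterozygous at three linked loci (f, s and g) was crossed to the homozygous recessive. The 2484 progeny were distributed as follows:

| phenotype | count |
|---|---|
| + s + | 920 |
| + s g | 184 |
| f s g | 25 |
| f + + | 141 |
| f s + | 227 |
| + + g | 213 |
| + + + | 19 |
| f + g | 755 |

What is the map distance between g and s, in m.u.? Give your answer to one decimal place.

14.9 m.u.

The two most frequent reciprocal classes, f + g and + s +, are the parental types, so the F1 was f + g / + s +.
The two rarest classes, f s g and + + +, are the double crossovers. Comparing them with the parentals, only the s allele has switched, so s is the middle locus and the order is f – s – g.
Crossovers in the s–g interval produce the single-crossover classes f + + and + s g (141 + 184 = 325) plus the double crossovers (44).
RF(s–g) = (325 + 44) / 2484 = 369/2484 = 0.1486 → 14.9 m.u.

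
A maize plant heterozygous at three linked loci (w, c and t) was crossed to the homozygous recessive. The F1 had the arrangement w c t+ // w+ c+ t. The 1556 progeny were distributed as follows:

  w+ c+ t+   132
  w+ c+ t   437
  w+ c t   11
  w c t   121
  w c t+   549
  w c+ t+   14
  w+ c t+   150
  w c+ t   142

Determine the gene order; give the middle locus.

c

The two rarest classes, w c+ t+ and w+ c t, are the double crossovers. Comparing them with the parentals, only the c allele has switched, so c is the middle locus and the order is t – c – w.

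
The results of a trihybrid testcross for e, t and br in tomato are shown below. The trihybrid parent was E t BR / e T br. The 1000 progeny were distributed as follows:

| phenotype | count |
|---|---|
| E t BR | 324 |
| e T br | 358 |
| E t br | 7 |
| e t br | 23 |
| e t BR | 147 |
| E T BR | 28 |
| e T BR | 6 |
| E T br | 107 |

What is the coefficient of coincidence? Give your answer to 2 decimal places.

0.76

The two rarest classes, E t br and e T BR, are the double crossovers. Comparing them with the parentals, only the br allele has switched, so br is the middle locus and the order is e – br – t.
e–br: (254 + 13)/1000 = 0.2670; br–t: (51 + 13)/1000 = 0.0640.
Expected DCO frequency = 0.2670 × 0.0640 ≈ 0.01709; observed = 13/1000 ≈ 0.01300.
Coefficient of coincidence = 0.01300/0.01709 ≈ 0.76.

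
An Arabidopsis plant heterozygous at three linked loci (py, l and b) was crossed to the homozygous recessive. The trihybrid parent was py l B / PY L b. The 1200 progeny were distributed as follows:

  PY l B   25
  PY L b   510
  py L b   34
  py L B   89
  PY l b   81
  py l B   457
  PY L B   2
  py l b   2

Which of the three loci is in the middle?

The two rarest classes, py l b and PY L B, are the double crossovers. Comparing them with the parentals, only the b allele has switched, so b is the middle locus and the order is py – b – l.

b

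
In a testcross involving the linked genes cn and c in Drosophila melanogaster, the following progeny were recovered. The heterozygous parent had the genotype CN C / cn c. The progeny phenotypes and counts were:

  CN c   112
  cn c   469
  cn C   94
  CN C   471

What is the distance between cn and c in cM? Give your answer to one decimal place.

18.0 cM

The recombinant classes are CN c and cn C: 112 + 94 = 206.
Recombination frequency = 206/1146 = 0.1798 ≈ 18.0%, i.e. 18.0 cM.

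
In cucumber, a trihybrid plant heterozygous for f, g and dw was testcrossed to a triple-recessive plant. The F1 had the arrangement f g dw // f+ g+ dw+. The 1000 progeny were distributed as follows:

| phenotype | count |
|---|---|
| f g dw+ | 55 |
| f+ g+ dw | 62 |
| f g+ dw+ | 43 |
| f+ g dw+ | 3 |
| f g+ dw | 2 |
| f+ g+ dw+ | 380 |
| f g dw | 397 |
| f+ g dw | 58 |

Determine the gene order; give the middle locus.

The two rarest classes, f g+ dw and f+ g dw+, are the double crossovers. Comparing them with the parentals, only the g allele has switched, so g is the middle locus and the order is f – g – dw.

g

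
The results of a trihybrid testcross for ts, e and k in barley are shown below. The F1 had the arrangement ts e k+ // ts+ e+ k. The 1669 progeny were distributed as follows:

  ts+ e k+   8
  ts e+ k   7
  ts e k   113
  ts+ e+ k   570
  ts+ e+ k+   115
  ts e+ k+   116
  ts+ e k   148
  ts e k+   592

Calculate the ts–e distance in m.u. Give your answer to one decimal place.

The two rarest classes, ts+ e k+ and ts e+ k, are the double crossovers. Comparing them with the parentals, only the ts allele has switched, so ts is the middle locus and the order is e – ts – k.
Crossovers in the e–ts interval produce the single-crossover classes ts e+ k+ and ts+ e k (116 + 148 = 264) plus the double crossovers (15).
RF(e–ts) = (264 + 15) / 1669 = 279/1669 = 0.1672 → 16.7 m.u.

16.7 m.u.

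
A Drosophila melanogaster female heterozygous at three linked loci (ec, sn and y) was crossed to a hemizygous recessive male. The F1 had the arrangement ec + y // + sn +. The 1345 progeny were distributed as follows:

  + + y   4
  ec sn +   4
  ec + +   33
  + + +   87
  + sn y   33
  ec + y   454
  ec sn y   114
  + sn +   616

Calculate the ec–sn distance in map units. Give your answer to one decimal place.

15.5 map units

The two rarest classes, + + y and ec sn +, are the double crossovers. Comparing them with the parentals, only the ec allele has switched, so ec is the middle locus and the order is sn – ec – y.
Crossovers in the sn–ec interval produce the single-crossover classes ec sn y and + + + (114 + 87 = 201) plus the double crossovers (8).
RF(sn–ec) = (201 + 8) / 1345 = 209/1345 = 0.1554 → 15.5 map units.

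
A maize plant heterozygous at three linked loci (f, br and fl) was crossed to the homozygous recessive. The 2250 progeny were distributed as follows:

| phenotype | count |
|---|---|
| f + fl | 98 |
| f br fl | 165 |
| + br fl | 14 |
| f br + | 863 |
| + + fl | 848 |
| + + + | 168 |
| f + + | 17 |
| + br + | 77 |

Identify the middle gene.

br

The two most frequent reciprocal classes, f br + and + + fl, are the parental types, so the F1 was f br + / + + fl.
The two rarest classes, f + + and + br fl, are the double crossovers. Comparing them with the parentals, only the br allele has switched, so br is the middle locus and the order is f – br – fl.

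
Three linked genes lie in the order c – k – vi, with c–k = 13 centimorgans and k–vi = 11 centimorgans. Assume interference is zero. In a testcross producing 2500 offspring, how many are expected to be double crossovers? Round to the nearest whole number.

Map distances give recombination frequencies of 0.130 and 0.110 for the two intervals.
With no interference, expected double-crossover frequency = 0.130 × 0.110 = 0.01430.
Expected number = 0.01430 × 2500 = 35.75 ≈ 36.

36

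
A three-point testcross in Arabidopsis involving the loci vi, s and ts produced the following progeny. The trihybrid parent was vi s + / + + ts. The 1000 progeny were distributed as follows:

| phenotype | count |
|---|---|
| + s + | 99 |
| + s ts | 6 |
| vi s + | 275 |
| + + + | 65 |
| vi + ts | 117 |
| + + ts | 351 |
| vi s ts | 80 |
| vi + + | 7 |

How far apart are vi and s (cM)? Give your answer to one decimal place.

22.9 cM

The two rarest classes, vi + + and + s ts, are the double crossovers. Comparing them with the parentals, only the s allele has switched, so s is the middle locus and the order is vi – s – ts.
Crossovers in the vi–s interval produce the single-crossover classes + s + and vi + ts (99 + 117 = 216) plus the double crossovers (13).
RF(vi–s) = (216 + 13) / 1000 = 229/1000 = 0.2290 → 22.9 cM.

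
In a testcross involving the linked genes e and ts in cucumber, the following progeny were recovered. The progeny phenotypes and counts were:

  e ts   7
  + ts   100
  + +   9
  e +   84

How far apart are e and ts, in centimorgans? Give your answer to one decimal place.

8.0 centimorgans

The two most frequent classes, + ts (100) and e + (84), are the parental types, so the F1 was + ts / e +.
The recombinant classes are + + and e ts: 9 + 7 = 16.
Recombination frequency = 16/200 = 0.0800 ≈ 8.0%, i.e. 8.0 centimorgans.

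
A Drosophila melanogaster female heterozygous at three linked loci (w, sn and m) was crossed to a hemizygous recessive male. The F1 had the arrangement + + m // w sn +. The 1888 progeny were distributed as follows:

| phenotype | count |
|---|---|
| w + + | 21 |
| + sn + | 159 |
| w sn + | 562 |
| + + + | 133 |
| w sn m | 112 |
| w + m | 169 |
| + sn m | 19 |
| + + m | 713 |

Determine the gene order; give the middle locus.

sn

The two rarest classes, + sn m and w + +, are the double crossovers. Comparing them with the parentals, only the sn allele has switched, so sn is the middle locus and the order is w – sn – m.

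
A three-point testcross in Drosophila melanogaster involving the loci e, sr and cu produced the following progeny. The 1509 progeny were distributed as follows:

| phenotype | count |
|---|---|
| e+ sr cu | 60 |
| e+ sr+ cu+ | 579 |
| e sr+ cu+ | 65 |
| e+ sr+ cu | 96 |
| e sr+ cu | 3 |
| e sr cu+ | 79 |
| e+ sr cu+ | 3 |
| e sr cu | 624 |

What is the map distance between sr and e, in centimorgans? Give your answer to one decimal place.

8.7 centimorgans

The two most frequent reciprocal classes, e+ sr+ cu+ and e sr cu, are the parental types, so the F1 was e+ sr+ cu+ / e sr cu.
The two rarest classes, e+ sr cu+ and e sr+ cu, are the double crossovers. Comparing them with the parentals, only the sr allele has switched, so sr is the middle locus and the order is e – sr – cu.
Crossovers in the e–sr interval produce the single-crossover classes e sr+ cu+ and e+ sr cu (65 + 60 = 125) plus the double crossovers (6).
RF(e–sr) = (125 + 6) / 1509 = 131/1509 = 0.0868 → 8.7 centimorgans.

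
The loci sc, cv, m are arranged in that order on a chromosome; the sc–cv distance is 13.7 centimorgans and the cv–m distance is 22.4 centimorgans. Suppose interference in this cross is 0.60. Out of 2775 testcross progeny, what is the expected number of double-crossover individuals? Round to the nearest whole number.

Map distances give recombination frequencies of 0.137 and 0.224 for the two intervals.
With interference 0.60 (so coincidence = 0.40), expected double-crossover frequency = 0.137 × 0.224 × 0.40 = 0.01228.
Expected number = 0.01228 × 2775 = 34.06 ≈ 34.

34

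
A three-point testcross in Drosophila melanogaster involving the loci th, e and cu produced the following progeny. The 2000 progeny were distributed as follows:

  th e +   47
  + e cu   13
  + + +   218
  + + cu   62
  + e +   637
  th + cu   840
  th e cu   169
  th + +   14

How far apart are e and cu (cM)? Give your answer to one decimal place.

20.7 cM

The two most frequent reciprocal classes, + e + and th + cu, are the parental types, so the F1 was + e + / th + cu.
The two rarest classes, + e cu and th + +, are the double crossovers. Comparing them with the parentals, only the cu allele has switched, so cu is the middle locus and the order is e – cu – th.
Crossovers in the e–cu interval produce the single-crossover classes + + + and th e cu (218 + 169 = 387) plus the double crossovers (27).
RF(e–cu) = (387 + 27) / 2000 = 414/2000 = 0.2070 → 20.7 cM.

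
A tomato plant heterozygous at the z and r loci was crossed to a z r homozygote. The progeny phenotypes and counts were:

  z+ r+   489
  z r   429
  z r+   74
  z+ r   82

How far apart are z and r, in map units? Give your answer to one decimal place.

14.5 map units

The two most frequent classes, z+ r+ (489) and z r (429), are the parental types, so the F1 was z+ r+ / z r.
The recombinant classes are z+ r and z r+: 82 + 74 = 156.
Recombination frequency = 156/1074 = 0.1453 ≈ 14.5%, i.e. 14.5 map units.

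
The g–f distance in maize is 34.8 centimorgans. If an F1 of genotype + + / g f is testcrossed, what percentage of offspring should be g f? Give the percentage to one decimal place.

32.6%

A map distance of 34.8 centimorgans corresponds to a recombination frequency of 0.348.
The F1 is + + / g f, so g f is a parental gamete class with expected frequency (1 − r)/2 = 0.652/2 = 0.3260.
That is 0.3260 = 32.6% of the progeny.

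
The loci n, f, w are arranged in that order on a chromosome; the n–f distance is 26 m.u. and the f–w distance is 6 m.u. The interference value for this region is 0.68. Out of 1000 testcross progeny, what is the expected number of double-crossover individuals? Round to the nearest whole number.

Map distances give recombination frequencies of 0.260 and 0.060 for the two intervals.
With interference 0.68 (so coincidence = 0.32), expected double-crossover frequency = 0.260 × 0.060 × 0.32 = 0.00499.
Expected number = 0.00499 × 1000 = 4.99 ≈ 5.

5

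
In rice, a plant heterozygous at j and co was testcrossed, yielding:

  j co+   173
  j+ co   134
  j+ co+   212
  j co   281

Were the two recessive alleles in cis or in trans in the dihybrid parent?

The two most frequent classes are j+ co+ (212) and j co (281); these are the parental (non-recombinant) types.
So the F1 carried j+ co+ on one chromosome and j co on the other — the recessive alleles are on the same chromosome (cis / coupling).

cis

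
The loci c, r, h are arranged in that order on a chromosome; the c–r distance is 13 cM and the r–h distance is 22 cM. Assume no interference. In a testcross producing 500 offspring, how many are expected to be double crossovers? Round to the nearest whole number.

14

Map distances give recombination frequencies of 0.130 and 0.220 for the two intervals.
With no interference, expected double-crossover frequency = 0.130 × 0.220 = 0.02860.
Expected number = 0.02860 × 500 = 14.30 ≈ 14.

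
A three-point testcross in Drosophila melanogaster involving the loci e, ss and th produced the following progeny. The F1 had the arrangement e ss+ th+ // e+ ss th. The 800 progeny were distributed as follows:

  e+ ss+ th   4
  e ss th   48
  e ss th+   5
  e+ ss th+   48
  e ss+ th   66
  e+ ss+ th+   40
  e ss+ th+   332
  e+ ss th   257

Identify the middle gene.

The two rarest classes, e ss th+ and e+ ss+ th, are the double crossovers. Comparing them with the parentals, only the ss allele has switched, so ss is the middle locus and the order is e – ss – th.

ss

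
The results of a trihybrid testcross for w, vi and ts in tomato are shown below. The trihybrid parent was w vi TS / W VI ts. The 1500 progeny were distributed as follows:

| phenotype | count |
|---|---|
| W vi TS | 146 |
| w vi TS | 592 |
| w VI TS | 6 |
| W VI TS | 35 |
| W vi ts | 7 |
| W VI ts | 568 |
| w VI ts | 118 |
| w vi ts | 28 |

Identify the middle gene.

vi

The two rarest classes, w VI TS and W vi ts, are the double crossovers. Comparing them with the parentals, only the vi allele has switched, so vi is the middle locus and the order is w – vi – ts.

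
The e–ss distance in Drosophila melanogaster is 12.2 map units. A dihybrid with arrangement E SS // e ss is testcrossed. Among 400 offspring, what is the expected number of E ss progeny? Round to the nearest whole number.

A map distance of 12.2 map units corresponds to a recombination frequency of 0.122.
The F1 is E SS / e ss, so E ss is a recombinant gamete class with expected frequency r/2 = 0.122/2 = 0.0610.
Expected number = 0.0610 × 400 = 24.40 ≈ 24.

24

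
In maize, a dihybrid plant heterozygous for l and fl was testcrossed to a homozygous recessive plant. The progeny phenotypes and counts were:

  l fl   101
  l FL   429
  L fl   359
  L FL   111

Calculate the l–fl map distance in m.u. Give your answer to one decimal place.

21.2 m.u.

The two most frequent classes, L fl (359) and l FL (429), are the parental types, so the F1 was L fl / l FL.
The recombinant classes are L FL and l fl: 111 + 101 = 212.
Recombination frequency = 212/1000 = 0.2120 ≈ 21.2%, i.e. 21.2 m.u.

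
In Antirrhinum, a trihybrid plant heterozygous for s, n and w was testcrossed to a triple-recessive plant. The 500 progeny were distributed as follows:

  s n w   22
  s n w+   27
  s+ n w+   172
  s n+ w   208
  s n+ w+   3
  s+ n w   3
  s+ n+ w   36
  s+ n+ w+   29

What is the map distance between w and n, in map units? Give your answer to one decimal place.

The two most frequent reciprocal classes, s+ n w+ and s n+ w, are the parental types, so the F1 was s+ n w+ / s n+ w.
The two rarest classes, s+ n w and s n+ w+, are the double crossovers. Comparing them with the parentals, only the w allele has switched, so w is the middle locus and the order is s – w – n.
Crossovers in the w–n interval produce the single-crossover classes s+ n+ w+ and s n w (29 + 22 = 51) plus the double crossovers (6).
RF(w–n) = (51 + 6) / 500 = 57/500 = 0.1140 → 11.4 map units.

11.4 map units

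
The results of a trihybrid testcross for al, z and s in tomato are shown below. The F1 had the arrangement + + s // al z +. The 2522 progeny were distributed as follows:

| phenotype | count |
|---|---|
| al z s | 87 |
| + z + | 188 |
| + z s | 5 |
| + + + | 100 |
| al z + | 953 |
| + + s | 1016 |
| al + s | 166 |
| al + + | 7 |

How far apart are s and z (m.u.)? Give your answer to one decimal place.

7.9 m.u.

The two rarest classes, + z s and al + +, are the double crossovers. Comparing them with the parentals, only the z allele has switched, so z is the middle locus and the order is al – z – s.
Crossovers in the z–s interval produce the single-crossover classes + + + and al z s (100 + 87 = 187) plus the double crossovers (12).
RF(z–s) = (187 + 12) / 2522 = 199/2522 = 0.0789 → 7.9 m.u.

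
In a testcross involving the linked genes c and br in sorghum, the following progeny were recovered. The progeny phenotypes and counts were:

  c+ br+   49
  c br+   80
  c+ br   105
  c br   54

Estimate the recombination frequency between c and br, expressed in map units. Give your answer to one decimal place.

35.8 map units

The two most frequent classes, c+ br (105) and c br+ (80), are the parental types, so the F1 was c+ br / c br+.
The recombinant classes are c+ br+ and c br: 49 + 54 = 103.
Recombination frequency = 103/288 = 0.3576 ≈ 35.8%, i.e. 35.8 map units.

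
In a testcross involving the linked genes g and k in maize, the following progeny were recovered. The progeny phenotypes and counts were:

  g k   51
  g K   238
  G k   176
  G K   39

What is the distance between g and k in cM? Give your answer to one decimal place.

17.9 cM

The two most frequent classes, G k (176) and g K (238), are the parental types, so the F1 was G k / g K.
The recombinant classes are G K and g k: 39 + 51 = 90.
Recombination frequency = 90/504 = 0.1786 ≈ 17.9%, i.e. 17.9 cM.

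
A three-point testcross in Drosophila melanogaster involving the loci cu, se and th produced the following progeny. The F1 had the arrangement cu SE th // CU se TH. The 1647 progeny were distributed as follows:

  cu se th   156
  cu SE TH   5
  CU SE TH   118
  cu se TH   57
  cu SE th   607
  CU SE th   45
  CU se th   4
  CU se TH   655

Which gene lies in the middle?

The two rarest classes, cu SE TH and CU se th, are the double crossovers. Comparing them with the parentals, only the th allele has switched, so th is the middle locus and the order is cu – th – se.

th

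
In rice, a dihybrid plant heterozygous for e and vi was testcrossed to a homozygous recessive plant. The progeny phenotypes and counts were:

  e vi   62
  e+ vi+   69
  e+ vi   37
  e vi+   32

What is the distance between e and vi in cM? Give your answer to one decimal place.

The two most frequent classes, e+ vi+ (69) and e vi (62), are the parental types, so the F1 was e+ vi+ / e vi.
The recombinant classes are e+ vi and e vi+: 37 + 32 = 69.
Recombination frequency = 69/200 = 0.3450 ≈ 34.5%, i.e. 34.5 cM.

34.5 cM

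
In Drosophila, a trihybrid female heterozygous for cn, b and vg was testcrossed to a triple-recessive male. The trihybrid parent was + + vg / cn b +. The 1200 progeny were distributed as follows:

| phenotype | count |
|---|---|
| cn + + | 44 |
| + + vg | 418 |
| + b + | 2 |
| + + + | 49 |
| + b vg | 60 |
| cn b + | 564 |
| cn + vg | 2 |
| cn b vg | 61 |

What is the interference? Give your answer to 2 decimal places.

The two rarest classes, cn + vg and + b +, are the double crossovers. Comparing them with the parentals, only the cn allele has switched, so cn is the middle locus and the order is vg – cn – b.
vg–cn: (110 + 4)/1200 = 0.0950; cn–b: (104 + 4)/1200 = 0.0900.
Expected DCO frequency = 0.0950 × 0.0900 ≈ 0.00855; observed = 4/1200 ≈ 0.00333.
Coefficient of coincidence = 0.00333/0.00855 ≈ 0.39; interference = 1 − 0.39 = 0.61.

0.61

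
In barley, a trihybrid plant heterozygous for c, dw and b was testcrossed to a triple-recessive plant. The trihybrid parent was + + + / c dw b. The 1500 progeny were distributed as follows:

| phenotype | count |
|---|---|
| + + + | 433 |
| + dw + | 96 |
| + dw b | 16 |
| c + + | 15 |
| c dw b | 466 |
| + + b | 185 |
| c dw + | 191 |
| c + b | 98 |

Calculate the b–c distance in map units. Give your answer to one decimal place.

The two rarest classes, c + + and + dw b, are the double crossovers. Comparing them with the parentals, only the c allele has switched, so c is the middle locus and the order is dw – c – b.
Crossovers in the c–b interval produce the single-crossover classes + + b and c dw + (185 + 191 = 376) plus the double crossovers (31).
RF(c–b) = (376 + 31) / 1500 = 407/1500 = 0.2713 → 27.1 map units.

27.1 map units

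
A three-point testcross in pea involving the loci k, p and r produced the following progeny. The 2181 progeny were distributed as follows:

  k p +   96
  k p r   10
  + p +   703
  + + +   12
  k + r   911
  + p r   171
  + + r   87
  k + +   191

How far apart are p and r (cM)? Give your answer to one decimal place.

The two most frequent reciprocal classes, k + r and + p +, are the parental types, so the F1 was k + r / + p +.
The two rarest classes, k p r and + + +, are the double crossovers. Comparing them with the parentals, only the p allele has switched, so p is the middle locus and the order is r – p – k.
Crossovers in the r–p interval produce the single-crossover classes k + + and + p r (191 + 171 = 362) plus the double crossovers (22).
RF(r–p) = (362 + 22) / 2181 = 384/2181 = 0.1761 → 17.6 cM.

17.6 cM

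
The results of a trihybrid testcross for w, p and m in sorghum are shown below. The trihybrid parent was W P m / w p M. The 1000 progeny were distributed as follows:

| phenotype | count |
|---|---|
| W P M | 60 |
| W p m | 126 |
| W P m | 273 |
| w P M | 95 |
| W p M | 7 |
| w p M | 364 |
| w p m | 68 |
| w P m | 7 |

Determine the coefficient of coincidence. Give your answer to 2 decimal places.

0.42

The two rarest classes, w P m and W p M, are the double crossovers. Comparing them with the parentals, only the w allele has switched, so w is the middle locus and the order is p – w – m.
p–w: (221 + 14)/1000 = 0.2350; w–m: (128 + 14)/1000 = 0.1420.
Expected DCO frequency = 0.2350 × 0.1420 ≈ 0.03337; observed = 14/1000 ≈ 0.01400.
Coefficient of coincidence = 0.01400/0.03337 ≈ 0.42.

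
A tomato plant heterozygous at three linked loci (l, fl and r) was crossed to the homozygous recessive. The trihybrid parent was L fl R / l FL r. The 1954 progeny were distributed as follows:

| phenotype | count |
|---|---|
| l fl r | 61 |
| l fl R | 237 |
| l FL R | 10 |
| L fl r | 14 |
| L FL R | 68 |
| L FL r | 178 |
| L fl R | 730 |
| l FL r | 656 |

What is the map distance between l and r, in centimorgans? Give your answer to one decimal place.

22.5 centimorgans

The two rarest classes, L fl r and l FL R, are the double crossovers. Comparing them with the parentals, only the r allele has switched, so r is the middle locus and the order is l – r – fl.
Crossovers in the l–r interval produce the single-crossover classes l fl R and L FL r (237 + 178 = 415) plus the double crossovers (24).
RF(l–r) = (415 + 24) / 1954 = 439/1954 = 0.2247 → 22.5 centimorgans.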